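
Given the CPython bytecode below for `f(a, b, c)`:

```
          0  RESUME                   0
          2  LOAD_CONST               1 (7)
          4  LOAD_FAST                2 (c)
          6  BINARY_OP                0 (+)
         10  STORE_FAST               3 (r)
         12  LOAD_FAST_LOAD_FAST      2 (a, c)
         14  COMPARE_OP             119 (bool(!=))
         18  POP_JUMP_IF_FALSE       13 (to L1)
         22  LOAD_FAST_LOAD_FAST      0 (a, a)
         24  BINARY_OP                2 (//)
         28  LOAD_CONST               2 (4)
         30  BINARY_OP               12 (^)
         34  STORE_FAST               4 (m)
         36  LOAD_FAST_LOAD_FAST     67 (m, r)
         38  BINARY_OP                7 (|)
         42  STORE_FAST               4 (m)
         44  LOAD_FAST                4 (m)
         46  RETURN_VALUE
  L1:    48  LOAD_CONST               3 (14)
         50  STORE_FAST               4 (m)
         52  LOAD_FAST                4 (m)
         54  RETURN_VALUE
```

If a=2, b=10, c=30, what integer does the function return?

LOAD_CONST → push 7. Stack: [7]
LOAD_FAST c → push 30. Stack: [7, 30]
BINARY_OP + → 7 + 30 = 37. Stack: [37]
STORE_FAST r → r=37. Stack: []
LOAD_FAST_LOAD_FAST a,c → push 2,30. Stack: [2, 30]
COMPARE_OP bool(!=) → 2 vs 30 = True. Stack: [True]
POP_JUMP_IF_FALSE → pop True; no jump. Stack: []
LOAD_FAST_LOAD_FAST a,a → push 2,2. Stack: [2, 2]
BINARY_OP // → 2 // 2 = 1. Stack: [1]
LOAD_CONST → push 4. Stack: [1, 4]
BINARY_OP ^ → 1 ^ 4 = 5. Stack: [5]
STORE_FAST m → m=5. Stack: []
LOAD_FAST_LOAD_FAST m,r → push 5,37. Stack: [5, 37]
BINARY_OP | → 5 | 37 = 37. Stack: [37]
STORE_FAST m → m=37. Stack: []
LOAD_FAST m → push 37. Stack: [37]
RETURN_VALUE → return 37.

37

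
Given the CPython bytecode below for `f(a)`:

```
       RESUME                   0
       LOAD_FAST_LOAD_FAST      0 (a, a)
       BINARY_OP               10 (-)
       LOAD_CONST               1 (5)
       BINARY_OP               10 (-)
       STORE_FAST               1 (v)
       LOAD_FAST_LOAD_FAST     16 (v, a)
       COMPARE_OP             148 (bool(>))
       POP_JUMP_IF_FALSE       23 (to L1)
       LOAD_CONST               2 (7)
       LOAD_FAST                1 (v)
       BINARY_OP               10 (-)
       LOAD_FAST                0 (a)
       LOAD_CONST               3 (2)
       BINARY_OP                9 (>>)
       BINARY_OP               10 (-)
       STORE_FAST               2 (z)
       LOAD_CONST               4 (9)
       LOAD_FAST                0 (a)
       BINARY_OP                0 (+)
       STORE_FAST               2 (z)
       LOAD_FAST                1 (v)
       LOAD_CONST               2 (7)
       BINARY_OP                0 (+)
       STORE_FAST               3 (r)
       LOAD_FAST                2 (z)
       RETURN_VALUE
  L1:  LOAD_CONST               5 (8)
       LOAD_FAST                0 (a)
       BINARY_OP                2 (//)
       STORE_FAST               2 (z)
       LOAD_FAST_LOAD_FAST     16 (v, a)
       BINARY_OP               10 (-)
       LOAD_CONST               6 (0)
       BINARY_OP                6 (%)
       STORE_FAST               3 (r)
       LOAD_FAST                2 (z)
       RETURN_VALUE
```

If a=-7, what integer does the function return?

2

LOAD_FAST_LOAD_FAST a,a → push -7,-7. Stack: [-7, -7]
BINARY_OP - → -7 - -7 = 0. Stack: [0]
LOAD_CONST → push 5. Stack: [0, 5]
BINARY_OP - → 0 - 5 = -5. Stack: [-5]
STORE_FAST v → v=-5. Stack: []
LOAD_FAST_LOAD_FAST v,a → push -5,-7. Stack: [-5, -7]
COMPARE_OP bool(>) → -5 vs -7 = True. Stack: [True]
POP_JUMP_IF_FALSE → pop True; no jump. Stack: []
LOAD_CONST → push 7. Stack: [7]
LOAD_FAST v → push -5. Stack: [7, -5]
BINARY_OP - → 7 - -5 = 12. Stack: [12]
LOAD_FAST a → push -7. Stack: [12, -7]
LOAD_CONST → push 2. Stack: [12, -7, 2]
BINARY_OP >> → -7 >> 2 = -2. Stack: [12, -2]
BINARY_OP - → 12 - -2 = 14. Stack: [14]
STORE_FAST z → z=14. Stack: []
LOAD_CONST → push 9. Stack: [9]
LOAD_FAST a → push -7. Stack: [9, -7]
BINARY_OP + → 9 + -7 = 2. Stack: [2]
STORE_FAST z → z=2. Stack: []
LOAD_FAST v → push -5. Stack: [-5]
LOAD_CONST → push 7. Stack: [-5, 7]
BINARY_OP + → -5 + 7 = 2. Stack: [2]
STORE_FAST r → r=2. Stack: []
LOAD_FAST z → push 2. Stack: [2]
RETURN_VALUE → return 2.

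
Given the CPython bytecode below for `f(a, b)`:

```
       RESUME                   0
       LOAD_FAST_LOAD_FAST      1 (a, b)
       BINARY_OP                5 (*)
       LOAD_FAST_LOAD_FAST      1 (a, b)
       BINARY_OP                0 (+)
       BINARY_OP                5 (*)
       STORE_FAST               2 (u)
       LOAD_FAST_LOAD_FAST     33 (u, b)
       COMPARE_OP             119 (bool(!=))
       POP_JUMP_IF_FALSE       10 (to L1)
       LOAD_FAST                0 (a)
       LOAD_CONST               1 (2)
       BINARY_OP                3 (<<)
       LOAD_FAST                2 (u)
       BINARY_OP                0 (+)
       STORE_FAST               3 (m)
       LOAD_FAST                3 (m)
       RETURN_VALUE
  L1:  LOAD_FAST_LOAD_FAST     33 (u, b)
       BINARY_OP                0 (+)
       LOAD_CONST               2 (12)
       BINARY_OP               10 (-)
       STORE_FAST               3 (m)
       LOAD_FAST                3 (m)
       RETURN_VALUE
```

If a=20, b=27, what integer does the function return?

25460

LOAD_FAST_LOAD_FAST a,b → push 20,27. Stack: [20, 27]
BINARY_OP * → 20 * 27 = 540. Stack: [540]
LOAD_FAST_LOAD_FAST a,b → push 20,27. Stack: [540, 20, 27]
BINARY_OP + → 20 + 27 = 47. Stack: [540, 47]
BINARY_OP * → 540 * 47 = 25380. Stack: [25380]
STORE_FAST u → u=25380. Stack: []
LOAD_FAST_LOAD_FAST u,b → push 25380,27. Stack: [25380, 27]
COMPARE_OP bool(!=) → 25380 vs 27 = True. Stack: [True]
POP_JUMP_IF_FALSE → pop True; no jump. Stack: []
LOAD_FAST a → push 20. Stack: [20]
LOAD_CONST → push 2. Stack: [20, 2]
BINARY_OP << → 20 << 2 = 80. Stack: [80]
LOAD_FAST u → push 25380. Stack: [80, 25380]
BINARY_OP + → 80 + 25380 = 25460. Stack: [25460]
STORE_FAST m → m=25460. Stack: []
LOAD_FAST m → push 25460. Stack: [25460]
RETURN_VALUE → return 25460.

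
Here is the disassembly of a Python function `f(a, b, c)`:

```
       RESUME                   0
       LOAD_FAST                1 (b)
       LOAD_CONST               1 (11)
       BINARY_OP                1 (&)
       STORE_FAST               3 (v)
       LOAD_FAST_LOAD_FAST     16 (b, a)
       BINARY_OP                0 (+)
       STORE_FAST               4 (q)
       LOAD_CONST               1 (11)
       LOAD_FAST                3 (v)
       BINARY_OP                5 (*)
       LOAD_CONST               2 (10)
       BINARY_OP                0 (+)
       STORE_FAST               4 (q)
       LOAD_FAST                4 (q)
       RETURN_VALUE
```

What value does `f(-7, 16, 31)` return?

LOAD_FAST b → push 16. Stack: [16]
LOAD_CONST → push 11. Stack: [16, 11]
BINARY_OP & → 16 & 11 = 0. Stack: [0]
STORE_FAST v → v=0. Stack: []
LOAD_FAST_LOAD_FAST b,a → push 16,-7. Stack: [16, -7]
BINARY_OP + → 16 + -7 = 9. Stack: [9]
STORE_FAST q → q=9. Stack: []
LOAD_CONST → push 11. Stack: [11]
LOAD_FAST v → push 0. Stack: [11, 0]
BINARY_OP * → 11 * 0 = 0. Stack: [0]
LOAD_CONST → push 10. Stack: [0, 10]
BINARY_OP + → 0 + 10 = 10. Stack: [10]
STORE_FAST q → q=10. Stack: []
LOAD_FAST q → push 10. Stack: [10]
RETURN_VALUE → return 10.

10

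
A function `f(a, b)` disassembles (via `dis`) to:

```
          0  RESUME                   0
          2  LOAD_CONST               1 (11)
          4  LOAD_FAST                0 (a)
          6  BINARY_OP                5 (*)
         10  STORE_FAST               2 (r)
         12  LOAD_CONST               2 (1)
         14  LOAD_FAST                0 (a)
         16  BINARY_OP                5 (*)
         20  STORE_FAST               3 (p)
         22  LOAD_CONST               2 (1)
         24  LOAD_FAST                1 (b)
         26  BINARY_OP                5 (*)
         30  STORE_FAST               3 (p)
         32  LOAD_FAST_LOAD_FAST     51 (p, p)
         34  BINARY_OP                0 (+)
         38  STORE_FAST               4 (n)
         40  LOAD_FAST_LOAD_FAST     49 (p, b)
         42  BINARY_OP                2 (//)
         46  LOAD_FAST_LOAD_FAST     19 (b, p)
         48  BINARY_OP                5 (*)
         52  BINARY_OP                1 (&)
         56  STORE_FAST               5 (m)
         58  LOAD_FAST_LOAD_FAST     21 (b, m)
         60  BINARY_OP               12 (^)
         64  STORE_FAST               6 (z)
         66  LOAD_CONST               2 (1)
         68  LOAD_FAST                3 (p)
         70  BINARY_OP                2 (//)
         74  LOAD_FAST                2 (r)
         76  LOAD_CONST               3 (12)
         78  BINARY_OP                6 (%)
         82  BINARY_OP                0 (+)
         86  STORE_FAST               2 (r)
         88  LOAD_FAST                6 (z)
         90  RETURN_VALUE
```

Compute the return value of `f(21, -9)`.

LOAD_CONST → push 11. Stack: [11]
LOAD_FAST a → push 21. Stack: [11, 21]
BINARY_OP * → 11 * 21 = 231. Stack: [231]
STORE_FAST r → r=231. Stack: []
LOAD_CONST → push 1. Stack: [1]
LOAD_FAST a → push 21. Stack: [1, 21]
BINARY_OP * → 1 * 21 = 21. Stack: [21]
STORE_FAST p → p=21. Stack: []
LOAD_CONST → push 1. Stack: [1]
LOAD_FAST b → push -9. Stack: [1, -9]
BINARY_OP * → 1 * -9 = -9. Stack: [-9]
STORE_FAST p → p=-9. Stack: []
LOAD_FAST_LOAD_FAST p,p → push -9,-9. Stack: [-9, -9]
BINARY_OP + → -9 + -9 = -18. Stack: [-18]
STORE_FAST n → n=-18. Stack: []
LOAD_FAST_LOAD_FAST p,b → push -9,-9. Stack: [-9, -9]
BINARY_OP // → -9 // -9 = 1. Stack: [1]
LOAD_FAST_LOAD_FAST b,p → push -9,-9. Stack: [1, -9, -9]
BINARY_OP * → -9 * -9 = 81. Stack: [1, 81]
BINARY_OP & → 1 & 81 = 1. Stack: [1]
STORE_FAST m → m=1. Stack: []
LOAD_FAST_LOAD_FAST b,m → push -9,1. Stack: [-9, 1]
BINARY_OP ^ → -9 ^ 1 = -10. Stack: [-10]
STORE_FAST z → z=-10. Stack: []
LOAD_CONST → push 1. Stack: [1]
LOAD_FAST p → push -9. Stack: [1, -9]
BINARY_OP // → 1 // -9 = -1. Stack: [-1]
LOAD_FAST r → push 231. Stack: [-1, 231]
LOAD_CONST → push 12. Stack: [-1, 231, 12]
BINARY_OP % → 231 % 12 = 3. Stack: [-1, 3]
BINARY_OP + → -1 + 3 = 2. Stack: [2]
STORE_FAST r → r=2. Stack: []
LOAD_FAST z → push -10. Stack: [-10]
RETURN_VALUE → return -10.

-10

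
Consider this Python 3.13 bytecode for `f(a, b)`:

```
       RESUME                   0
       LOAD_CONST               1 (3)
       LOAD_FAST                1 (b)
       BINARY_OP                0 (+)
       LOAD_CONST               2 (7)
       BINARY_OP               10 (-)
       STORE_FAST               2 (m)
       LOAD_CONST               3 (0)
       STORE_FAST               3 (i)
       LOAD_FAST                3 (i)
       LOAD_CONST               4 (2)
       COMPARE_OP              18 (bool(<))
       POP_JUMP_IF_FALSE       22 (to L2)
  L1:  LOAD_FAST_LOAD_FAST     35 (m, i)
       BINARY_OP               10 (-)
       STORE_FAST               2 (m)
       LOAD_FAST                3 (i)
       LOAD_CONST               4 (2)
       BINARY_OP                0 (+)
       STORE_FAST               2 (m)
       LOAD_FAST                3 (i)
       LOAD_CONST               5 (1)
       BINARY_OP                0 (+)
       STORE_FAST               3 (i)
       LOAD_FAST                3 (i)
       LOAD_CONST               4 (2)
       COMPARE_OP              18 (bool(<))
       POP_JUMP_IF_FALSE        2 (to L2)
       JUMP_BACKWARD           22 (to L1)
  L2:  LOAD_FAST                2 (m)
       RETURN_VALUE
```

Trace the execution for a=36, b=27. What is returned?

3

LOAD_CONST → push 3. Stack: [3]
LOAD_FAST b → push 27. Stack: [3, 27]
BINARY_OP + → 3 + 27 = 30. Stack: [30]
LOAD_CONST → push 7. Stack: [30, 7]
BINARY_OP - → 30 - 7 = 23. Stack: [23]
STORE_FAST m → m=23. Stack: []
LOAD_CONST → push 0. Stack: [0]
STORE_FAST i → i=0. Stack: []
LOAD_FAST i → push 0. Stack: [0]
LOAD_CONST → push 2. Stack: [0, 2]
COMPARE_OP bool(<) → 0 vs 2 = True. Stack: [True]
POP_JUMP_IF_FALSE → pop True; no jump. Stack: []
LOAD_FAST_LOAD_FAST m,i → push 23,0. Stack: [23, 0]
BINARY_OP - → 23 - 0 = 23. Stack: [23]
STORE_FAST m → m=23. Stack: []
LOAD_FAST i → push 0. Stack: [0]
LOAD_CONST → push 2. Stack: [0, 2]
BINARY_OP + → 0 + 2 = 2. Stack: [2]
STORE_FAST m → m=2. Stack: []
LOAD_FAST i → push 0. Stack: [0]
LOAD_CONST → push 1. Stack: [0, 1]
BINARY_OP + → 0 + 1 = 1. Stack: [1]
STORE_FAST i → i=1. Stack: []
LOAD_FAST i → push 1. Stack: [1]
LOAD_CONST → push 2. Stack: [1, 2]
COMPARE_OP bool(<) → 1 vs 2 = True. Stack: [True]
POP_JUMP_IF_FALSE → pop True; no jump. Stack: []
LOAD_FAST_LOAD_FAST m,i → push 2,1. Stack: [2, 1]
BINARY_OP - → 2 - 1 = 1. Stack: [1]
STORE_FAST m → m=1. Stack: []
LOAD_FAST i → push 1. Stack: [1]
LOAD_CONST → push 2. Stack: [1, 2]
BINARY_OP + → 1 + 2 = 3. Stack: [3]
STORE_FAST m → m=3. Stack: []
LOAD_FAST i → push 1. Stack: [1]
LOAD_CONST → push 1. Stack: [1, 1]
BINARY_OP + → 1 + 1 = 2. Stack: [2]
STORE_FAST i → i=2. Stack: []
LOAD_FAST i → push 2. Stack: [2]
LOAD_CONST → push 2. Stack: [2, 2]
COMPARE_OP bool(<) → 2 vs 2 = False. Stack: [False]
POP_JUMP_IF_FALSE → pop False; jump. Stack: []
LOAD_FAST m → push 3. Stack: [3]
RETURN_VALUE → return 3.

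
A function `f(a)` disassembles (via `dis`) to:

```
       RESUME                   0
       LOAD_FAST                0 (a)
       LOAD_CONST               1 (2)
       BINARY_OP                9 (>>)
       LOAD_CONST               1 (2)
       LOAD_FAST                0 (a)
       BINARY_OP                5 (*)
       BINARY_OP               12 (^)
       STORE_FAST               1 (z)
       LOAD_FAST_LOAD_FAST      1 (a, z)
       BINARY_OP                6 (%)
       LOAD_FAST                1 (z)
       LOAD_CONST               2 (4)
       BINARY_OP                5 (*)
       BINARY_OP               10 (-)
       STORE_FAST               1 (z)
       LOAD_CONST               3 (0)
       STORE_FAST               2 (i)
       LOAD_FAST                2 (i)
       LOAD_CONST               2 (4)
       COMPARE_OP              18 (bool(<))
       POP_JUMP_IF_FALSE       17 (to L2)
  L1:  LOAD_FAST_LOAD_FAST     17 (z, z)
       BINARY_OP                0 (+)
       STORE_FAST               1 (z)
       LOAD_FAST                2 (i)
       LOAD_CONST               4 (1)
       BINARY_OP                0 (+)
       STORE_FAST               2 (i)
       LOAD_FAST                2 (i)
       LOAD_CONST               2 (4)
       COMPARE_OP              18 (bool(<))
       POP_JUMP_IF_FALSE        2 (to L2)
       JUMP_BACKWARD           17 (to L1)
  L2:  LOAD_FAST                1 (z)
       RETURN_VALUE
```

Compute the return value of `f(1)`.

LOAD_FAST a → push 1
LOAD_CONST → push 2
BINARY_OP >> → 1 >> 2 = 0
LOAD_CONST → push 2
LOAD_FAST a → push 1
BINARY_OP * → 2 * 1 = 2
BINARY_OP ^ → 0 ^ 2 = 2
STORE_FAST z → z=2
LOAD_FAST_LOAD_FAST a,z → push 1,2
BINARY_OP % → 1 % 2 = 1
LOAD_FAST z → push 2
LOAD_CONST → push 4
BINARY_OP * → 2 * 4 = 8
BINARY_OP - → 1 - 8 = -7
STORE_FAST z → z=-7
LOAD_CONST → push 0
STORE_FAST i → i=0
LOAD_FAST i → push 0
LOAD_CONST → push 4
COMPARE_OP bool(<) → 0 vs 4 = True
POP_JUMP_IF_FALSE → pop True; no jump
LOAD_FAST_LOAD_FAST z,z → push -7,-7
BINARY_OP + → -7 + -7 = -14
STORE_FAST z → z=-14
LOAD_FAST i → push 0
LOAD_CONST → push 1
BINARY_OP + → 0 + 1 = 1
STORE_FAST i → i=1
LOAD_FAST i → push 1
LOAD_CONST → push 4
COMPARE_OP bool(<) → 1 vs 4 = True
POP_JUMP_IF_FALSE → pop True; no jump
LOAD_FAST_LOAD_FAST z,z → push -14,-14
BINARY_OP + → -14 + -14 = -28
STORE_FAST z → z=-28
LOAD_FAST i → push 1
LOAD_CONST → push 1
BINARY_OP + → 1 + 1 = 2
STORE_FAST i → i=2
LOAD_FAST i → push 2
LOAD_CONST → push 4
COMPARE_OP bool(<) → 2 vs 4 = True
POP_JUMP_IF_FALSE → pop True; no jump
LOAD_FAST_LOAD_FAST z,z → push -28,-28
BINARY_OP + → -28 + -28 = -56
STORE_FAST z → z=-56
LOAD_FAST i → push 2
LOAD_CONST → push 1
BINARY_OP + → 2 + 1 = 3
STORE_FAST i → i=3
LOAD_FAST i → push 3
LOAD_CONST → push 4
COMPARE_OP bool(<) → 3 vs 4 = True
POP_JUMP_IF_FALSE → pop True; no jump
LOAD_FAST_LOAD_FAST z,z → push -56,-56
BINARY_OP + → -56 + -56 = -112
STORE_FAST z → z=-112
LOAD_FAST i → push 3
LOAD_CONST → push 1
BINARY_OP + → 3 + 1 = 4
STORE_FAST i → i=4
LOAD_FAST i → push 4
LOAD_CONST → push 4
COMPARE_OP bool(<) → 4 vs 4 = False
POP_JUMP_IF_FALSE → pop False; jump
LOAD_FAST z → push -112
RETURN_VALUE → return -112.

-112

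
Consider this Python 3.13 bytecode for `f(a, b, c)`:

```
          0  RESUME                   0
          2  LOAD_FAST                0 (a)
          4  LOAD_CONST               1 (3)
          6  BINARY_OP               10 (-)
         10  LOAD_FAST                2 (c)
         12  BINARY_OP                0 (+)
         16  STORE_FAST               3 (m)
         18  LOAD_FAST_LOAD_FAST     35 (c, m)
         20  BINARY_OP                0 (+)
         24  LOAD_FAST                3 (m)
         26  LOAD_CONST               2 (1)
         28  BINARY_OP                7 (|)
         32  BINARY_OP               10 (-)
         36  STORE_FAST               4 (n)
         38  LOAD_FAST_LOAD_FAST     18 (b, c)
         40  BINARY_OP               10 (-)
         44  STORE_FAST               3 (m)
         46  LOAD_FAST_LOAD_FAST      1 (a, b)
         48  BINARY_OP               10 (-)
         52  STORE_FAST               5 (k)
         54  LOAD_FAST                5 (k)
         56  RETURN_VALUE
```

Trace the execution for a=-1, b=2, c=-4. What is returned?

LOAD_FAST a → push -1. Stack: [-1]
LOAD_CONST → push 3. Stack: [-1, 3]
BINARY_OP - → -1 - 3 = -4. Stack: [-4]
LOAD_FAST c → push -4. Stack: [-4, -4]
BINARY_OP + → -4 + -4 = -8. Stack: [-8]
STORE_FAST m → m=-8. Stack: []
LOAD_FAST_LOAD_FAST c,m → push -4,-8. Stack: [-4, -8]
BINARY_OP + → -4 + -8 = -12. Stack: [-12]
LOAD_FAST m → push -8. Stack: [-12, -8]
LOAD_CONST → push 1. Stack: [-12, -8, 1]
BINARY_OP | → -8 | 1 = -7. Stack: [-12, -7]
BINARY_OP - → -12 - -7 = -5. Stack: [-5]
STORE_FAST n → n=-5. Stack: []
LOAD_FAST_LOAD_FAST b,c → push 2,-4. Stack: [2, -4]
BINARY_OP - → 2 - -4 = 6. Stack: [6]
STORE_FAST m → m=6. Stack: []
LOAD_FAST_LOAD_FAST a,b → push -1,2. Stack: [-1, 2]
BINARY_OP - → -1 - 2 = -3. Stack: [-3]
STORE_FAST k → k=-3. Stack: []
LOAD_FAST k → push -3. Stack: [-3]
RETURN_VALUE → return -3.

-3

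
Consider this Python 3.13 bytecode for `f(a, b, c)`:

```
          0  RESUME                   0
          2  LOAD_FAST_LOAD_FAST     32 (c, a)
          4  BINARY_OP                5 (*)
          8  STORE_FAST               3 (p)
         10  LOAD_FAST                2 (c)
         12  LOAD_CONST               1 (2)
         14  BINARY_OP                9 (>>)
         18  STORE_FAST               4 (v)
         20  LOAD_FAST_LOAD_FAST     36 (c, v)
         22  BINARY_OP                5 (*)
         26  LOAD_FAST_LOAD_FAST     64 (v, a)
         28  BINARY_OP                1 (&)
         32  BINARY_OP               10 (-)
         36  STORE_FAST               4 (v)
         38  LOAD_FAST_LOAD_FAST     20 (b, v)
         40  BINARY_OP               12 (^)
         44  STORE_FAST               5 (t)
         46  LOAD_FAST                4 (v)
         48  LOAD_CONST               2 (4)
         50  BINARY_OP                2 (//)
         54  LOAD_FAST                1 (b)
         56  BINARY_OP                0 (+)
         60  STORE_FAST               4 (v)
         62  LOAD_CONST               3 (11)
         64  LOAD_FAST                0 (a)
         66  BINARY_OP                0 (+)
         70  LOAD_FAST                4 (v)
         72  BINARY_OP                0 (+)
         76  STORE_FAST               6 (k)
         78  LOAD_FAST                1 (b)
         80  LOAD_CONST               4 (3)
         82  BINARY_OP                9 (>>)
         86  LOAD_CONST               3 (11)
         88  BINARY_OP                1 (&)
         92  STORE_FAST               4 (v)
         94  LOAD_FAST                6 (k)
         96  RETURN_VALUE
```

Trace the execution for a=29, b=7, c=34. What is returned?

LOAD_FAST_LOAD_FAST c,a → push 34,29. Stack: [34, 29]
BINARY_OP * → 34 * 29 = 986. Stack: [986]
STORE_FAST p → p=986. Stack: []
LOAD_FAST c → push 34. Stack: [34]
LOAD_CONST → push 2. Stack: [34, 2]
BINARY_OP >> → 34 >> 2 = 8. Stack: [8]
STORE_FAST v → v=8. Stack: []
LOAD_FAST_LOAD_FAST c,v → push 34,8. Stack: [34, 8]
BINARY_OP * → 34 * 8 = 272. Stack: [272]
LOAD_FAST_LOAD_FAST v,a → push 8,29. Stack: [272, 8, 29]
BINARY_OP & → 8 & 29 = 8. Stack: [272, 8]
BINARY_OP - → 272 - 8 = 264. Stack: [264]
STORE_FAST v → v=264. Stack: []
LOAD_FAST_LOAD_FAST b,v → push 7,264. Stack: [7, 264]
BINARY_OP ^ → 7 ^ 264 = 271. Stack: [271]
STORE_FAST t → t=271. Stack: []
LOAD_FAST v → push 264. Stack: [264]
LOAD_CONST → push 4. Stack: [264, 4]
BINARY_OP // → 264 // 4 = 66. Stack: [66]
LOAD_FAST b → push 7. Stack: [66, 7]
BINARY_OP + → 66 + 7 = 73. Stack: [73]
STORE_FAST v → v=73. Stack: []
LOAD_CONST → push 11. Stack: [11]
LOAD_FAST a → push 29. Stack: [11, 29]
BINARY_OP + → 11 + 29 = 40. Stack: [40]
LOAD_FAST v → push 73. Stack: [40, 73]
BINARY_OP + → 40 + 73 = 113. Stack: [113]
STORE_FAST k → k=113. Stack: []
LOAD_FAST b → push 7. Stack: [7]
LOAD_CONST → push 3. Stack: [7, 3]
BINARY_OP >> → 7 >> 3 = 0. Stack: [0]
LOAD_CONST → push 11. Stack: [0, 11]
BINARY_OP & → 0 & 11 = 0. Stack: [0]
STORE_FAST v → v=0. Stack: []
LOAD_FAST k → push 113. Stack: [113]
RETURN_VALUE → return 113.

113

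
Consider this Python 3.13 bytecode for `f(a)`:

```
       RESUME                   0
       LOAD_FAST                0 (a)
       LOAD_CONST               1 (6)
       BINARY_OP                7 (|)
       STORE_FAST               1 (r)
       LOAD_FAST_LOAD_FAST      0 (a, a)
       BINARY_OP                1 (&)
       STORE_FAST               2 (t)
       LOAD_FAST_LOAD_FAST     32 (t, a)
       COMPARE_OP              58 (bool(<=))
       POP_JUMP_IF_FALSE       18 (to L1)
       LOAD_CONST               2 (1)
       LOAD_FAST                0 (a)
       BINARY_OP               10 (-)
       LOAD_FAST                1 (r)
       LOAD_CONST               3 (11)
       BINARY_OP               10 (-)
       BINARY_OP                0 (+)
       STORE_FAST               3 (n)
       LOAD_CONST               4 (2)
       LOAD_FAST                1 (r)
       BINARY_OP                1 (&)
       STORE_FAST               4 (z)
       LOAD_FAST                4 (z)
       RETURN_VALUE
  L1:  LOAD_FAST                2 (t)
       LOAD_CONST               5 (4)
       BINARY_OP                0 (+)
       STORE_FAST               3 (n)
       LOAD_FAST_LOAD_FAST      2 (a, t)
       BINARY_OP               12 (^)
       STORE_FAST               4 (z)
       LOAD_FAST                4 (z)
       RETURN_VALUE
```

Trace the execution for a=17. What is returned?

2

LOAD_FAST a → push 17. Stack: [17]
LOAD_CONST → push 6. Stack: [17, 6]
BINARY_OP | → 17 | 6 = 23. Stack: [23]
STORE_FAST r → r=23. Stack: []
LOAD_FAST_LOAD_FAST a,a → push 17,17. Stack: [17, 17]
BINARY_OP & → 17 & 17 = 17. Stack: [17]
STORE_FAST t → t=17. Stack: []
LOAD_FAST_LOAD_FAST t,a → push 17,17. Stack: [17, 17]
COMPARE_OP bool(<=) → 17 vs 17 = True. Stack: [True]
POP_JUMP_IF_FALSE → pop True; no jump. Stack: []
LOAD_CONST → push 1. Stack: [1]
LOAD_FAST a → push 17. Stack: [1, 17]
BINARY_OP - → 1 - 17 = -16. Stack: [-16]
LOAD_FAST r → push 23. Stack: [-16, 23]
LOAD_CONST → push 11. Stack: [-16, 23, 11]
BINARY_OP - → 23 - 11 = 12. Stack: [-16, 12]
BINARY_OP + → -16 + 12 = -4. Stack: [-4]
STORE_FAST n → n=-4. Stack: []
LOAD_CONST → push 2. Stack: [2]
LOAD_FAST r → push 23. Stack: [2, 23]
BINARY_OP & → 2 & 23 = 2. Stack: [2]
STORE_FAST z → z=2. Stack: []
LOAD_FAST z → push 2. Stack: [2]
RETURN_VALUE → return 2.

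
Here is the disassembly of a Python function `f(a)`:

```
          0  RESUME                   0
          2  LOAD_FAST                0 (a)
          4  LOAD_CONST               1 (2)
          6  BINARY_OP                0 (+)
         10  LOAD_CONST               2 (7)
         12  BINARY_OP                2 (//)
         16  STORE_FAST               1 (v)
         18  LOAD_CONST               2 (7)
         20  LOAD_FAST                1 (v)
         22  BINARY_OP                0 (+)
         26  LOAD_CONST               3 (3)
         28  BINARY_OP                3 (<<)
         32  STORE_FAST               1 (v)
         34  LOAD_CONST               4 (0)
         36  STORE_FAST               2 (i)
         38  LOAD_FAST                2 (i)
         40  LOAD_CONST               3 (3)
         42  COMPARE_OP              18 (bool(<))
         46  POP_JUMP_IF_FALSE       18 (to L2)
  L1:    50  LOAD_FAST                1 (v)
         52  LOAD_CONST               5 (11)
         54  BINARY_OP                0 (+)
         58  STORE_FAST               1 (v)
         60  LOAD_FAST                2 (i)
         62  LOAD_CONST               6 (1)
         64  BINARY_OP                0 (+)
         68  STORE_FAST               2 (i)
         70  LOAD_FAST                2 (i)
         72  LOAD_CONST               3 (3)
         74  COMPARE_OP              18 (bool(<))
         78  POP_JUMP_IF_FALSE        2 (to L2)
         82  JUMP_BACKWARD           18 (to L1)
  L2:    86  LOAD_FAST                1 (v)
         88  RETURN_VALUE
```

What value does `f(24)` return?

LOAD_FAST a → push 24. Stack: [24]
LOAD_CONST → push 2. Stack: [24, 2]
BINARY_OP + → 24 + 2 = 26. Stack: [26]
LOAD_CONST → push 7. Stack: [26, 7]
BINARY_OP // → 26 // 7 = 3. Stack: [3]
STORE_FAST v → v=3. Stack: []
LOAD_CONST → push 7. Stack: [7]
LOAD_FAST v → push 3. Stack: [7, 3]
BINARY_OP + → 7 + 3 = 10. Stack: [10]
LOAD_CONST → push 3. Stack: [10, 3]
BINARY_OP << → 10 << 3 = 80. Stack: [80]
STORE_FAST v → v=80. Stack: []
LOAD_CONST → push 0. Stack: [0]
STORE_FAST i → i=0. Stack: []
LOAD_FAST i → push 0. Stack: [0]
LOAD_CONST → push 3. Stack: [0, 3]
COMPARE_OP bool(<) → 0 vs 3 = True. Stack: [True]
POP_JUMP_IF_FALSE → pop True; no jump. Stack: []
LOAD_FAST v → push 80. Stack: [80]
LOAD_CONST → push 11. Stack: [80, 11]
BINARY_OP + → 80 + 11 = 91. Stack: [91]
STORE_FAST v → v=91. Stack: []
LOAD_FAST i → push 0. Stack: [0]
LOAD_CONST → push 1. Stack: [0, 1]
BINARY_OP + → 0 + 1 = 1. Stack: [1]
STORE_FAST i → i=1. Stack: []
LOAD_FAST i → push 1. Stack: [1]
LOAD_CONST → push 3. Stack: [1, 3]
COMPARE_OP bool(<) → 1 vs 3 = True. Stack: [True]
POP_JUMP_IF_FALSE → pop True; no jump. Stack: []
LOAD_FAST v → push 91. Stack: [91]
LOAD_CONST → push 11. Stack: [91, 11]
BINARY_OP + → 91 + 11 = 102. Stack: [102]
STORE_FAST v → v=102. Stack: []
LOAD_FAST i → push 1. Stack: [1]
LOAD_CONST → push 1. Stack: [1, 1]
BINARY_OP + → 1 + 1 = 2. Stack: [2]
STORE_FAST i → i=2. Stack: []
LOAD_FAST i → push 2. Stack: [2]
LOAD_CONST → push 3. Stack: [2, 3]
COMPARE_OP bool(<) → 2 vs 3 = True. Stack: [True]
POP_JUMP_IF_FALSE → pop True; no jump. Stack: []
LOAD_FAST v → push 102. Stack: [102]
LOAD_CONST → push 11. Stack: [102, 11]
BINARY_OP + → 102 + 11 = 113. Stack: [113]
STORE_FAST v → v=113. Stack: []
LOAD_FAST i → push 2. Stack: [2]
LOAD_CONST → push 1. Stack: [2, 1]
BINARY_OP + → 2 + 1 = 3. Stack: [3]
STORE_FAST i → i=3. Stack: []
LOAD_FAST i → push 3. Stack: [3]
LOAD_CONST → push 3. Stack: [3, 3]
COMPARE_OP bool(<) → 3 vs 3 = False. Stack: [False]
POP_JUMP_IF_FALSE → pop False; jump. Stack: []
LOAD_FAST v → push 113. Stack: [113]
RETURN_VALUE → return 113.

113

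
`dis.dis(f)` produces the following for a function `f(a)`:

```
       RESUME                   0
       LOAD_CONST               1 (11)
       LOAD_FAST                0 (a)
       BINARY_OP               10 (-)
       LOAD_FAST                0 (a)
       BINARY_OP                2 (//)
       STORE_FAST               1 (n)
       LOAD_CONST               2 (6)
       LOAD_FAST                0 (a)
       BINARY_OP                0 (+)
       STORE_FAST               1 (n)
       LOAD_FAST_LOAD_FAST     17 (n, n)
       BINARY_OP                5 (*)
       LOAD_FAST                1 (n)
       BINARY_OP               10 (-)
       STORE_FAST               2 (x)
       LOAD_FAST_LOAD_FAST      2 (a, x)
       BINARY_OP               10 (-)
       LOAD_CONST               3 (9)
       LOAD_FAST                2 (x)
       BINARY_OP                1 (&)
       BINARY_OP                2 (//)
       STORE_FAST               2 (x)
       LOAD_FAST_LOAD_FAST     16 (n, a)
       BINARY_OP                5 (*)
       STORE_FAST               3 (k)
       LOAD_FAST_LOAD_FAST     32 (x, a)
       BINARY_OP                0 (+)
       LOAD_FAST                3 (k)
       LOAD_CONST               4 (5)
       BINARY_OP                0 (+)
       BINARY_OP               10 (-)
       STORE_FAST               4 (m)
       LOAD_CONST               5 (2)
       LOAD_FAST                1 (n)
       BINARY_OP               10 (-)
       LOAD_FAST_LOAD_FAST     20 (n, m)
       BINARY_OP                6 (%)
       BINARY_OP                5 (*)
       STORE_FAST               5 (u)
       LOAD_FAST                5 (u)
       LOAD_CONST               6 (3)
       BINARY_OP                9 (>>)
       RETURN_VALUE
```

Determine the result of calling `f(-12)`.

LOAD_CONST → push 11. Stack: [11]
LOAD_FAST a → push -12. Stack: [11, -12]
BINARY_OP - → 11 - -12 = 23. Stack: [23]
LOAD_FAST a → push -12. Stack: [23, -12]
BINARY_OP // → 23 // -12 = -2. Stack: [-2]
STORE_FAST n → n=-2. Stack: []
LOAD_CONST → push 6. Stack: [6]
LOAD_FAST a → push -12. Stack: [6, -12]
BINARY_OP + → 6 + -12 = -6. Stack: [-6]
STORE_FAST n → n=-6. Stack: []
LOAD_FAST_LOAD_FAST n,n → push -6,-6. Stack: [-6, -6]
BINARY_OP * → -6 * -6 = 36. Stack: [36]
LOAD_FAST n → push -6. Stack: [36, -6]
BINARY_OP - → 36 - -6 = 42. Stack: [42]
STORE_FAST x → x=42. Stack: []
LOAD_FAST_LOAD_FAST a,x → push -12,42. Stack: [-12, 42]
BINARY_OP - → -12 - 42 = -54. Stack: [-54]
LOAD_CONST → push 9. Stack: [-54, 9]
LOAD_FAST x → push 42. Stack: [-54, 9, 42]
BINARY_OP & → 9 & 42 = 8. Stack: [-54, 8]
BINARY_OP // → -54 // 8 = -7. Stack: [-7]
STORE_FAST x → x=-7. Stack: []
LOAD_FAST_LOAD_FAST n,a → push -6,-12. Stack: [-6, -12]
BINARY_OP * → -6 * -12 = 72. Stack: [72]
STORE_FAST k → k=72. Stack: []
LOAD_FAST_LOAD_FAST x,a → push -7,-12. Stack: [-7, -12]
BINARY_OP + → -7 + -12 = -19. Stack: [-19]
LOAD_FAST k → push 72. Stack: [-19, 72]
LOAD_CONST → push 5. Stack: [-19, 72, 5]
BINARY_OP + → 72 + 5 = 77. Stack: [-19, 77]
BINARY_OP - → -19 - 77 = -96. Stack: [-96]
STORE_FAST m → m=-96. Stack: []
LOAD_CONST → push 2. Stack: [2]
LOAD_FAST n → push -6. Stack: [2, -6]
BINARY_OP - → 2 - -6 = 8. Stack: [8]
LOAD_FAST_LOAD_FAST n,m → push -6,-96. Stack: [8, -6, -96]
BINARY_OP % → -6 % -96 = -6. Stack: [8, -6]
BINARY_OP * → 8 * -6 = -48. Stack: [-48]
STORE_FAST u → u=-48. Stack: []
LOAD_FAST u → push -48. Stack: [-48]
LOAD_CONST → push 3. Stack: [-48, 3]
BINARY_OP >> → -48 >> 3 = -6. Stack: [-6]
RETURN_VALUE → return -6.

-6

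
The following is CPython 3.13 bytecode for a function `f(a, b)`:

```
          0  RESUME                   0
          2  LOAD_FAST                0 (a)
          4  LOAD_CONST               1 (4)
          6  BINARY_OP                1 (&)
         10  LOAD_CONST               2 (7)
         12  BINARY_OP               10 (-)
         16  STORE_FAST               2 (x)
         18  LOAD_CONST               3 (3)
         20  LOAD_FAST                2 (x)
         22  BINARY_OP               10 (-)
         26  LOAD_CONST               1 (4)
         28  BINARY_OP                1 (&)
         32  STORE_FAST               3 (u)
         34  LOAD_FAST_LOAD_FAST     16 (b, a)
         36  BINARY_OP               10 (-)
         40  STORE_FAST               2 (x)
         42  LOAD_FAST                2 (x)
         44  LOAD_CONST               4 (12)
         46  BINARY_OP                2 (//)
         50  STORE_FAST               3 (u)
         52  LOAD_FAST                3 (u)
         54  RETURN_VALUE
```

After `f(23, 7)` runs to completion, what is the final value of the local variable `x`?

LOAD_FAST a → push 23. Stack: [23]
LOAD_CONST → push 4. Stack: [23, 4]
BINARY_OP & → 23 & 4 = 4. Stack: [4]
LOAD_CONST → push 7. Stack: [4, 7]
BINARY_OP - → 4 - 7 = -3. Stack: [-3]
STORE_FAST x → x=-3. Stack: []
LOAD_CONST → push 3. Stack: [3]
LOAD_FAST x → push -3. Stack: [3, -3]
BINARY_OP - → 3 - -3 = 6. Stack: [6]
LOAD_CONST → push 4. Stack: [6, 4]
BINARY_OP & → 6 & 4 = 4. Stack: [4]
STORE_FAST u → u=4. Stack: []
LOAD_FAST_LOAD_FAST b,a → push 7,23. Stack: [7, 23]
BINARY_OP - → 7 - 23 = -16. Stack: [-16]
STORE_FAST x → x=-16. Stack: []
LOAD_FAST x → push -16. Stack: [-16]
LOAD_CONST → push 12. Stack: [-16, 12]
BINARY_OP // → -16 // 12 = -2. Stack: [-2]
STORE_FAST u → u=-2. Stack: []
LOAD_FAST u → push -2. Stack: [-2]
RETURN_VALUE → return -2.

-16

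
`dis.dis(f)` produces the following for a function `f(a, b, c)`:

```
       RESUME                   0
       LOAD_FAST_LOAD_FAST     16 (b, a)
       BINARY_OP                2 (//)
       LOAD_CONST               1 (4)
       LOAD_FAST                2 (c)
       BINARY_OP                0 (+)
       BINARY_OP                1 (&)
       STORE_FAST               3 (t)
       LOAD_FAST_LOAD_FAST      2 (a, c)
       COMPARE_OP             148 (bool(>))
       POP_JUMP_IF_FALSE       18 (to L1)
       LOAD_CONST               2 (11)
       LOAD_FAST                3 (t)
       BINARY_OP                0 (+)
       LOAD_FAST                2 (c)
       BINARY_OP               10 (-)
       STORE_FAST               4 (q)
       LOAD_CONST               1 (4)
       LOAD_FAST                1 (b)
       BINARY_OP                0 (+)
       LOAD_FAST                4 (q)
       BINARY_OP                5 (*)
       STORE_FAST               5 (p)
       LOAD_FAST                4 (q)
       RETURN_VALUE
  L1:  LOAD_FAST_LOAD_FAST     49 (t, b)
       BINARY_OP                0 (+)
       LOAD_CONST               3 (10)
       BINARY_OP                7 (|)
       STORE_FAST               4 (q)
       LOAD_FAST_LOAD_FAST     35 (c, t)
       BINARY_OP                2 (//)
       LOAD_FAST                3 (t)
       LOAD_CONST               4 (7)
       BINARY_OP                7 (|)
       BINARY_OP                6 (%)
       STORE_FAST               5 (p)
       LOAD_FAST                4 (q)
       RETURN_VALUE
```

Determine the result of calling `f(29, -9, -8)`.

LOAD_FAST_LOAD_FAST b,a → push -9,29. Stack: [-9, 29]
BINARY_OP // → -9 // 29 = -1. Stack: [-1]
LOAD_CONST → push 4. Stack: [-1, 4]
LOAD_FAST c → push -8. Stack: [-1, 4, -8]
BINARY_OP + → 4 + -8 = -4. Stack: [-1, -4]
BINARY_OP & → -1 & -4 = -4. Stack: [-4]
STORE_FAST t → t=-4. Stack: []
LOAD_FAST_LOAD_FAST a,c → push 29,-8. Stack: [29, -8]
COMPARE_OP bool(>) → 29 vs -8 = True. Stack: [True]
POP_JUMP_IF_FALSE → pop True; no jump. Stack: []
LOAD_CONST → push 11. Stack: [11]
LOAD_FAST t → push -4. Stack: [11, -4]
BINARY_OP + → 11 + -4 = 7. Stack: [7]
LOAD_FAST c → push -8. Stack: [7, -8]
BINARY_OP - → 7 - -8 = 15. Stack: [15]
STORE_FAST q → q=15. Stack: []
LOAD_CONST → push 4. Stack: [4]
LOAD_FAST b → push -9. Stack: [4, -9]
BINARY_OP + → 4 + -9 = -5. Stack: [-5]
LOAD_FAST q → push 15. Stack: [-5, 15]
BINARY_OP * → -5 * 15 = -75. Stack: [-75]
STORE_FAST p → p=-75. Stack: []
LOAD_FAST q → push 15. Stack: [15]
RETURN_VALUE → return 15.

15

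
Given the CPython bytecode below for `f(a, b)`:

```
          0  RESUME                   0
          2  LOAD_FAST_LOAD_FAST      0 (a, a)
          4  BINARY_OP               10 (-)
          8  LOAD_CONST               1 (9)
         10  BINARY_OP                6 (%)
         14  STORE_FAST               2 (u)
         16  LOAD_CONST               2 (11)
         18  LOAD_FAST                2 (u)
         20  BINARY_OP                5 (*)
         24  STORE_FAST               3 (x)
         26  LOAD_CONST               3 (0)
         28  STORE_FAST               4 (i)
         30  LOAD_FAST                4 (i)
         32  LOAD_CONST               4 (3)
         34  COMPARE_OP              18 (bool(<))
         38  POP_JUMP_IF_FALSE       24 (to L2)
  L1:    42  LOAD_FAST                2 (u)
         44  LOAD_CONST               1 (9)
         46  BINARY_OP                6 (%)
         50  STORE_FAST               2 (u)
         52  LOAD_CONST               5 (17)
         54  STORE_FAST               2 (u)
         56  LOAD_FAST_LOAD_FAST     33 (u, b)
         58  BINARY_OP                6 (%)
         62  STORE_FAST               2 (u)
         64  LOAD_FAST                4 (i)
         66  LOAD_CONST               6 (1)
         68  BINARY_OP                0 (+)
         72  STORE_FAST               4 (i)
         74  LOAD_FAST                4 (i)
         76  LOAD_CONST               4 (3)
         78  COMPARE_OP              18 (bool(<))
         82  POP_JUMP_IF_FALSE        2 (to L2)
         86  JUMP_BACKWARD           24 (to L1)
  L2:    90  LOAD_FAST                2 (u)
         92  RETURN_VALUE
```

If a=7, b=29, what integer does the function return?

17

LOAD_FAST_LOAD_FAST a,a → push 7,7. Stack: [7, 7]
BINARY_OP - → 7 - 7 = 0. Stack: [0]
LOAD_CONST → push 9. Stack: [0, 9]
BINARY_OP % → 0 % 9 = 0. Stack: [0]
STORE_FAST u → u=0. Stack: []
LOAD_CONST → push 11. Stack: [11]
LOAD_FAST u → push 0. Stack: [11, 0]
BINARY_OP * → 11 * 0 = 0. Stack: [0]
STORE_FAST x → x=0. Stack: []
LOAD_CONST → push 0. Stack: [0]
STORE_FAST i → i=0. Stack: []
LOAD_FAST i → push 0. Stack: [0]
LOAD_CONST → push 3. Stack: [0, 3]
COMPARE_OP bool(<) → 0 vs 3 = True. Stack: [True]
POP_JUMP_IF_FALSE → pop True; no jump. Stack: []
LOAD_FAST u → push 0. Stack: [0]
LOAD_CONST → push 9. Stack: [0, 9]
BINARY_OP % → 0 % 9 = 0. Stack: [0]
STORE_FAST u → u=0. Stack: []
LOAD_CONST → push 17. Stack: [17]
STORE_FAST u → u=17. Stack: []
LOAD_FAST_LOAD_FAST u,b → push 17,29. Stack: [17, 29]
BINARY_OP % → 17 % 29 = 17. Stack: [17]
STORE_FAST u → u=17. Stack: []
LOAD_FAST i → push 0. Stack: [0]
LOAD_CONST → push 1. Stack: [0, 1]
BINARY_OP + → 0 + 1 = 1. Stack: [1]
STORE_FAST i → i=1. Stack: []
LOAD_FAST i → push 1. Stack: [1]
LOAD_CONST → push 3. Stack: [1, 3]
COMPARE_OP bool(<) → 1 vs 3 = True. Stack: [True]
POP_JUMP_IF_FALSE → pop True; no jump. Stack: []
LOAD_FAST u → push 17. Stack: [17]
LOAD_CONST → push 9. Stack: [17, 9]
BINARY_OP % → 17 % 9 = 8. Stack: [8]
STORE_FAST u → u=8. Stack: []
LOAD_CONST → push 17. Stack: [17]
STORE_FAST u → u=17. Stack: []
LOAD_FAST_LOAD_FAST u,b → push 17,29. Stack: [17, 29]
BINARY_OP % → 17 % 29 = 17. Stack: [17]
STORE_FAST u → u=17. Stack: []
LOAD_FAST i → push 1. Stack: [1]
LOAD_CONST → push 1. Stack: [1, 1]
BINARY_OP + → 1 + 1 = 2. Stack: [2]
STORE_FAST i → i=2. Stack: []
LOAD_FAST i → push 2. Stack: [2]
LOAD_CONST → push 3. Stack: [2, 3]
COMPARE_OP bool(<) → 2 vs 3 = True. Stack: [True]
POP_JUMP_IF_FALSE → pop True; no jump. Stack: []
LOAD_FAST u → push 17. Stack: [17]
LOAD_CONST → push 9. Stack: [17, 9]
BINARY_OP % → 17 % 9 = 8. Stack: [8]
STORE_FAST u → u=8. Stack: []
LOAD_CONST → push 17. Stack: [17]
STORE_FAST u → u=17. Stack: []
LOAD_FAST_LOAD_FAST u,b → push 17,29. Stack: [17, 29]
BINARY_OP % → 17 % 29 = 17. Stack: [17]
STORE_FAST u → u=17. Stack: []
LOAD_FAST i → push 2. Stack: [2]
LOAD_CONST → push 1. Stack: [2, 1]
BINARY_OP + → 2 + 1 = 3. Stack: [3]
STORE_FAST i → i=3. Stack: []
LOAD_FAST i → push 3. Stack: [3]
LOAD_CONST → push 3. Stack: [3, 3]
COMPARE_OP bool(<) → 3 vs 3 = False. Stack: [False]
POP_JUMP_IF_FALSE → pop False; jump. Stack: []
LOAD_FAST u → push 17. Stack: [17]
RETURN_VALUE → return 17.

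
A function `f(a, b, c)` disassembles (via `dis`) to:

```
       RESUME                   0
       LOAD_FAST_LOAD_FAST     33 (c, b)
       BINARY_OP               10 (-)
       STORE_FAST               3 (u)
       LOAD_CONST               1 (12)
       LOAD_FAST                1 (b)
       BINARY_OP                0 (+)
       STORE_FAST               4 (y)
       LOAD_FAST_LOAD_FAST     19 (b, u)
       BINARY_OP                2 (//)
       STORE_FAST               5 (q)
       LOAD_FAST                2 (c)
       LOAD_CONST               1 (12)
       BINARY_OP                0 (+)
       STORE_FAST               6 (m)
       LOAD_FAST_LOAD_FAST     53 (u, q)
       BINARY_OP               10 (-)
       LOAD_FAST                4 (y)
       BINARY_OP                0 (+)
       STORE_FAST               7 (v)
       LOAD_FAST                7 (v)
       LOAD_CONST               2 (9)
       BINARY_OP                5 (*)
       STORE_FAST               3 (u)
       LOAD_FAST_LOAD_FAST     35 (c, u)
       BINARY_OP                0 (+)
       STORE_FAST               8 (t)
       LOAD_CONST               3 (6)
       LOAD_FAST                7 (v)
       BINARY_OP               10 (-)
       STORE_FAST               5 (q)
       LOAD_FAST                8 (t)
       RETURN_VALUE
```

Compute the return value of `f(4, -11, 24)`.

357

LOAD_FAST_LOAD_FAST c,b → push 24,-11. Stack: [24, -11]
BINARY_OP - → 24 - -11 = 35. Stack: [35]
STORE_FAST u → u=35. Stack: []
LOAD_CONST → push 12. Stack: [12]
LOAD_FAST b → push -11. Stack: [12, -11]
BINARY_OP + → 12 + -11 = 1. Stack: [1]
STORE_FAST y → y=1. Stack: []
LOAD_FAST_LOAD_FAST b,u → push -11,35. Stack: [-11, 35]
BINARY_OP // → -11 // 35 = -1. Stack: [-1]
STORE_FAST q → q=-1. Stack: []
LOAD_FAST c → push 24. Stack: [24]
LOAD_CONST → push 12. Stack: [24, 12]
BINARY_OP + → 24 + 12 = 36. Stack: [36]
STORE_FAST m → m=36. Stack: []
LOAD_FAST_LOAD_FAST u,q → push 35,-1. Stack: [35, -1]
BINARY_OP - → 35 - -1 = 36. Stack: [36]
LOAD_FAST y → push 1. Stack: [36, 1]
BINARY_OP + → 36 + 1 = 37. Stack: [37]
STORE_FAST v → v=37. Stack: []
LOAD_FAST v → push 37. Stack: [37]
LOAD_CONST → push 9. Stack: [37, 9]
BINARY_OP * → 37 * 9 = 333. Stack: [333]
STORE_FAST u → u=333. Stack: []
LOAD_FAST_LOAD_FAST c,u → push 24,333. Stack: [24, 333]
BINARY_OP + → 24 + 333 = 357. Stack: [357]
STORE_FAST t → t=357. Stack: []
LOAD_CONST → push 6. Stack: [6]
LOAD_FAST v → push 37. Stack: [6, 37]
BINARY_OP - → 6 - 37 = -31. Stack: [-31]
STORE_FAST q → q=-31. Stack: []
LOAD_FAST t → push 357. Stack: [357]
RETURN_VALUE → return 357.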